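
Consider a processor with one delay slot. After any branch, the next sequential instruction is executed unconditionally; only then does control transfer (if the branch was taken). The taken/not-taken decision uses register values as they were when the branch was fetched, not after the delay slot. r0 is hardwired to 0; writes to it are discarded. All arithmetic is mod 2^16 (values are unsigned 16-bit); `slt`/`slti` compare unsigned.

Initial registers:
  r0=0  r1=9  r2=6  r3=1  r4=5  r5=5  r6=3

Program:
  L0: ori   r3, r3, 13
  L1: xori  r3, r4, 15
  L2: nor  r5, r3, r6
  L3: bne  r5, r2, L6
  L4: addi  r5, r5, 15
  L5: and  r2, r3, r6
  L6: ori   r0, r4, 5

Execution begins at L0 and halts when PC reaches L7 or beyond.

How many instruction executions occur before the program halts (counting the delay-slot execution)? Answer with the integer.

6

[0] ori   r3, r3, 13  →  {r0:0, r1:9, r2:6, r3:13, r4:5, r5:5, r6:3}
[1] xori  r3, r4, 15  →  {r0:0, r1:9, r2:6, r3:10, r4:5, r5:5, r6:3}
[2] nor  r5, r3, r6  →  {r0:0, r1:9, r2:6, r3:10, r4:5, r5:65524, r6:3}
[3] bne  r5, r2, L6  →  {r0:0, r1:9, r2:6, r3:10, r4:5, r5:65524, r6:3}  ⟨branch taken⟩
[4] addi  r5, r5, 15  →  {r0:0, r1:9, r2:6, r3:10, r4:5, r5:3, r6:3}
[6] ori   r0, r4, 5  →  {r0:0, r1:9, r2:6, r3:10, r4:5, r5:3, r6:3}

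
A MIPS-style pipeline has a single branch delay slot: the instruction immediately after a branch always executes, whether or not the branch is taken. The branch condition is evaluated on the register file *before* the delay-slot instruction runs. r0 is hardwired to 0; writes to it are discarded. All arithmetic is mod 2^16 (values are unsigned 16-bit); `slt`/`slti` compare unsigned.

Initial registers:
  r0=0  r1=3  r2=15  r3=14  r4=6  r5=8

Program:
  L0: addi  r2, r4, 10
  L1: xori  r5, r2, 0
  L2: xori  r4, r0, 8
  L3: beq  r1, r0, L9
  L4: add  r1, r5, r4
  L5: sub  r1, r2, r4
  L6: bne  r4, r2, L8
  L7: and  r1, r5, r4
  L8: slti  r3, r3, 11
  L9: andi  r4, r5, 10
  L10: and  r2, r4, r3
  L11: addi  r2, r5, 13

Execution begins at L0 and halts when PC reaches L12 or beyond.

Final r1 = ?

#0 addi  r2, r4, 10 ; 0/3/16/14/6/8
#1 xori  r5, r2, 0 ; 0/3/16/14/6/16
#2 xori  r4, r0, 8 ; 0/3/16/14/8/16
#3 beq  r1, r0, L9 ; 0/3/16/14/8/16 ; →fallthru
#4 add  r1, r5, r4 ; 0/24/16/14/8/16
#5 sub  r1, r2, r4 ; 0/8/16/14/8/16
#6 bne  r4, r2, L8 ; 0/8/16/14/8/16 ; →target
#7 and  r1, r5, r4 ; 0/0/16/14/8/16
#8 slti  r3, r3, 11 ; 0/0/16/0/8/16
#9 andi  r4, r5, 10 ; 0/0/16/0/0/16
#10 and  r2, r4, r3 ; 0/0/0/0/0/16
#11 addi  r2, r5, 13 ; 0/0/29/0/0/16

0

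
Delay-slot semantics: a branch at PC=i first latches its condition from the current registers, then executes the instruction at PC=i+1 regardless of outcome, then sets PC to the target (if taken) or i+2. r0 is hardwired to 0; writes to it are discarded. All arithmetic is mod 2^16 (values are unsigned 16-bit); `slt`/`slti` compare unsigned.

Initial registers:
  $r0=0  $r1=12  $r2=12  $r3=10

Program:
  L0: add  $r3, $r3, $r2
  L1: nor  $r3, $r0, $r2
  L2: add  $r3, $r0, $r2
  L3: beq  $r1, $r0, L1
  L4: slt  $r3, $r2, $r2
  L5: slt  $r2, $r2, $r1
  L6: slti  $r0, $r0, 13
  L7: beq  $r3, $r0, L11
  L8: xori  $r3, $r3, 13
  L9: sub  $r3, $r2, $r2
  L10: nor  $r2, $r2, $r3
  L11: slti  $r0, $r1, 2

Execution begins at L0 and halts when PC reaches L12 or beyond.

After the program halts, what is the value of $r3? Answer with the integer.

#0 add  $r3, $r3, $r2 ; 0/12/12/22
#1 nor  $r3, $r0, $r2 ; 0/12/12/65523
#2 add  $r3, $r0, $r2 ; 0/12/12/12
#3 beq  $r1, $r0, L1 ; 0/12/12/12 ; →fallthru
#4 slt  $r3, $r2, $r2 ; 0/12/12/0
#5 slt  $r2, $r2, $r1 ; 0/12/0/0
#6 slti  $r0, $r0, 13 ; 0/12/0/0
#7 beq  $r3, $r0, L11 ; 0/12/0/0 ; →target
#8 xori  $r3, $r3, 13 ; 0/12/0/13
#11 slti  $r0, $r1, 2 ; 0/12/0/13

13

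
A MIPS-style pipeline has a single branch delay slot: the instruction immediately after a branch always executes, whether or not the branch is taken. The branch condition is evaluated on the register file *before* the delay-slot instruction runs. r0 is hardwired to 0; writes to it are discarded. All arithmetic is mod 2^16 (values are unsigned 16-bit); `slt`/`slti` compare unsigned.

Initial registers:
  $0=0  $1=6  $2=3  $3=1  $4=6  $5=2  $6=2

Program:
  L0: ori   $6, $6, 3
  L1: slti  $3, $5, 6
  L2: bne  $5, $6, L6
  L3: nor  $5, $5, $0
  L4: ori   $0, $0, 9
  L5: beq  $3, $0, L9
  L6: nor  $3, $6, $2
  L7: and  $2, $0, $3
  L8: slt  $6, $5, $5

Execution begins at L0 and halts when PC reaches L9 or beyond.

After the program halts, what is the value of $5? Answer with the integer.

[0] ori   $6, $6, 3  →  {$0:0, $1:6, $2:3, $3:1, $4:6, $5:2, $6:3}
[1] slti  $3, $5, 6  →  {$0:0, $1:6, $2:3, $3:1, $4:6, $5:2, $6:3}
[2] bne  $5, $6, L6  →  {$0:0, $1:6, $2:3, $3:1, $4:6, $5:2, $6:3}  ⟨branch taken⟩
[3] nor  $5, $5, $0  →  {$0:0, $1:6, $2:3, $3:1, $4:6, $5:65533, $6:3}
[6] nor  $3, $6, $2  →  {$0:0, $1:6, $2:3, $3:65532, $4:6, $5:65533, $6:3}
[7] and  $2, $0, $3  →  {$0:0, $1:6, $2:0, $3:65532, $4:6, $5:65533, $6:3}
[8] slt  $6, $5, $5  →  {$0:0, $1:6, $2:0, $3:65532, $4:6, $5:65533, $6:0}

65533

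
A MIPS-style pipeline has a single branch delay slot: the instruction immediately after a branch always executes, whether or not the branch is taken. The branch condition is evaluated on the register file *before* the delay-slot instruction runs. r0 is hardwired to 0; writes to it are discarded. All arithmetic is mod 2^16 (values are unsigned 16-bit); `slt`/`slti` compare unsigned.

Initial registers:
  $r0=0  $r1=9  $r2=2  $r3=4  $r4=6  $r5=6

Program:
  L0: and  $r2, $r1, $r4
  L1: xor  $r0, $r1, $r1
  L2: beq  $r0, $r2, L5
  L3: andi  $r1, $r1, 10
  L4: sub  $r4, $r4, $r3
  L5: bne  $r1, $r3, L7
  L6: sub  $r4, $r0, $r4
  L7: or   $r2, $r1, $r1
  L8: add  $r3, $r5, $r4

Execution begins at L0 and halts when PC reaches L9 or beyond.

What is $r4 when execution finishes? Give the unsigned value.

65530

[0] and  $r2, $r1, $r4  →  {$r0:0, $r1:9, $r2:0, $r3:4, $r4:6, $r5:6}
[1] xor  $r0, $r1, $r1  →  {$r0:0, $r1:9, $r2:0, $r3:4, $r4:6, $r5:6}
[2] beq  $r0, $r2, L5  →  {$r0:0, $r1:9, $r2:0, $r3:4, $r4:6, $r5:6}  ⟨branch taken⟩
[3] andi  $r1, $r1, 10  →  {$r0:0, $r1:8, $r2:0, $r3:4, $r4:6, $r5:6}
[5] bne  $r1, $r3, L7  →  {$r0:0, $r1:8, $r2:0, $r3:4, $r4:6, $r5:6}  ⟨branch taken⟩
[6] sub  $r4, $r0, $r4  →  {$r0:0, $r1:8, $r2:0, $r3:4, $r4:65530, $r5:6}
[7] or   $r2, $r1, $r1  →  {$r0:0, $r1:8, $r2:8, $r3:4, $r4:65530, $r5:6}
[8] add  $r3, $r5, $r4  →  {$r0:0, $r1:8, $r2:8, $r3:0, $r4:65530, $r5:6}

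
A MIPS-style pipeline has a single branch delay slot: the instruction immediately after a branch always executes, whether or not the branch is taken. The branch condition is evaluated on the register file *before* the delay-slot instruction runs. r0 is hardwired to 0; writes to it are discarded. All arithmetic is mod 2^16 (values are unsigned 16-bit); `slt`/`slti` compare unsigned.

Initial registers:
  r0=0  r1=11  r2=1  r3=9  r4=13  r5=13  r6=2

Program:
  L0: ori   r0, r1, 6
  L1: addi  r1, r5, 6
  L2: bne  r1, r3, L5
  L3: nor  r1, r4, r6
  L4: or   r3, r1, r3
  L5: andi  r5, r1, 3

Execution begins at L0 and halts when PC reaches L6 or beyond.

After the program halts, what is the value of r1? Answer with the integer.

65520

#0 ori   r0, r1, 6 ; 0/11/1/9/13/13/2
#1 addi  r1, r5, 6 ; 0/19/1/9/13/13/2
#2 bne  r1, r3, L5 ; 0/19/1/9/13/13/2 ; →target
#3 nor  r1, r4, r6 ; 0/65520/1/9/13/13/2
#5 andi  r5, r1, 3 ; 0/65520/1/9/13/0/2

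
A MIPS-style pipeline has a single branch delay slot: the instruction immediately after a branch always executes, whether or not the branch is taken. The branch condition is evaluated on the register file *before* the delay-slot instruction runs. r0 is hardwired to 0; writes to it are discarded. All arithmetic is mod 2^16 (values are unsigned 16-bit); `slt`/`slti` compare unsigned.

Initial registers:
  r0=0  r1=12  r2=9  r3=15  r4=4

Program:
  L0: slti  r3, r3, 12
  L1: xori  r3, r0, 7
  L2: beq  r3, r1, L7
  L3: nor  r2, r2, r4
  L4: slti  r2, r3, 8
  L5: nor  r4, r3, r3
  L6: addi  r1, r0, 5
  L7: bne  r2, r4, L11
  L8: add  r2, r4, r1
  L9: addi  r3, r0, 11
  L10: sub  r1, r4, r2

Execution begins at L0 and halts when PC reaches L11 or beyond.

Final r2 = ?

#0 slti  r3, r3, 12 ; 0/12/9/0/4
#1 xori  r3, r0, 7 ; 0/12/9/7/4
#2 beq  r3, r1, L7 ; 0/12/9/7/4 ; →fallthru
#3 nor  r2, r2, r4 ; 0/12/65522/7/4
#4 slti  r2, r3, 8 ; 0/12/1/7/4
#5 nor  r4, r3, r3 ; 0/12/1/7/65528
#6 addi  r1, r0, 5 ; 0/5/1/7/65528
#7 bne  r2, r4, L11 ; 0/5/1/7/65528 ; →target
#8 add  r2, r4, r1 ; 0/5/65533/7/65528

65533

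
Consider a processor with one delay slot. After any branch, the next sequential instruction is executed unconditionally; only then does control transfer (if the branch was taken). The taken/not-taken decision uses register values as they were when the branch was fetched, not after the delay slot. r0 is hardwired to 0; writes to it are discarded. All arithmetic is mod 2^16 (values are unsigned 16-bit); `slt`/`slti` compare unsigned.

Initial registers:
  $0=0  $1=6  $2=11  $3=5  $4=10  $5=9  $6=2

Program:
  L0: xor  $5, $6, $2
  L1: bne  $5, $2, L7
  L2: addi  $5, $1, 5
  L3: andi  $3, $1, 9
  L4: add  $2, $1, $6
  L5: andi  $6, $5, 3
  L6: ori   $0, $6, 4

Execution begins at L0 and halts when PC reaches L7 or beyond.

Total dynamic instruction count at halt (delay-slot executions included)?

PC=0  xor  $5, $6, $2        | $0=0 $1=6 $2=11 $3=5 $4=10 $5=9 $6=2
PC=1  bne  $5, $2, L7        | $0=0 $1=6 $2=11 $3=5 $4=10 $5=9 $6=2  [TAKEN]
PC=2  addi  $5, $1, 5        | $0=0 $1=6 $2=11 $3=5 $4=10 $5=11 $6=2

3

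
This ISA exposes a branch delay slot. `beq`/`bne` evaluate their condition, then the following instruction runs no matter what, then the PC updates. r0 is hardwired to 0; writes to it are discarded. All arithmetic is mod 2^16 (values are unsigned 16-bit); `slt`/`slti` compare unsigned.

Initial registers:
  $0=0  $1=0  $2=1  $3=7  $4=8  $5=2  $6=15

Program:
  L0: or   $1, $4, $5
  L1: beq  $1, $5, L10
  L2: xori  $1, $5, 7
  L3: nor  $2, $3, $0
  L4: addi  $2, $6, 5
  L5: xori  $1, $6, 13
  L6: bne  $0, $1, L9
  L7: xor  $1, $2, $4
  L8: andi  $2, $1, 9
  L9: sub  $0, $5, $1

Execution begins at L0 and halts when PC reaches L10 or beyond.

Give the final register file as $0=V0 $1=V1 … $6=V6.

$0=0 $1=28 $2=20 $3=7 $4=8 $5=2 $6=15

[0] or   $1, $4, $5  →  {$0:0, $1:10, $2:1, $3:7, $4:8, $5:2, $6:15}
[1] beq  $1, $5, L10  →  {$0:0, $1:10, $2:1, $3:7, $4:8, $5:2, $6:15}  ⟨branch fallthrough⟩
[2] xori  $1, $5, 7  →  {$0:0, $1:5, $2:1, $3:7, $4:8, $5:2, $6:15}
[3] nor  $2, $3, $0  →  {$0:0, $1:5, $2:65528, $3:7, $4:8, $5:2, $6:15}
[4] addi  $2, $6, 5  →  {$0:0, $1:5, $2:20, $3:7, $4:8, $5:2, $6:15}
[5] xori  $1, $6, 13  →  {$0:0, $1:2, $2:20, $3:7, $4:8, $5:2, $6:15}
[6] bne  $0, $1, L9  →  {$0:0, $1:2, $2:20, $3:7, $4:8, $5:2, $6:15}  ⟨branch taken⟩
[7] xor  $1, $2, $4  →  {$0:0, $1:28, $2:20, $3:7, $4:8, $5:2, $6:15}
[9] sub  $0, $5, $1  →  {$0:0, $1:28, $2:20, $3:7, $4:8, $5:2, $6:15}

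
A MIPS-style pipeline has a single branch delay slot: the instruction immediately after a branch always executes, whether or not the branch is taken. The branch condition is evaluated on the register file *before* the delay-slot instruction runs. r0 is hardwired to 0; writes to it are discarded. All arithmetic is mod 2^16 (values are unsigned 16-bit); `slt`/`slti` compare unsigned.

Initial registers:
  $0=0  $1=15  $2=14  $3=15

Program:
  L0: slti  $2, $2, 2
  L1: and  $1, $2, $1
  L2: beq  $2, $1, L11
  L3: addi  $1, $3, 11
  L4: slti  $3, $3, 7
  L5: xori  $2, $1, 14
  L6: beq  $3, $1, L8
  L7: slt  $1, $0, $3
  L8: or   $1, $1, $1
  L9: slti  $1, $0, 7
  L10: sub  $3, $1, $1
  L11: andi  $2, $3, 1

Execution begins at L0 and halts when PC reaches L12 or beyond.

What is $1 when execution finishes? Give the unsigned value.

26

PC=0  slti  $2, $2, 2        | $0=0 $1=15 $2=0 $3=15
PC=1  and  $1, $2, $1        | $0=0 $1=0 $2=0 $3=15
PC=2  beq  $2, $1, L11       | $0=0 $1=0 $2=0 $3=15  [TAKEN]
PC=3  addi  $1, $3, 11       | $0=0 $1=26 $2=0 $3=15
PC=11 andi  $2, $3, 1        | $0=0 $1=26 $2=1 $3=15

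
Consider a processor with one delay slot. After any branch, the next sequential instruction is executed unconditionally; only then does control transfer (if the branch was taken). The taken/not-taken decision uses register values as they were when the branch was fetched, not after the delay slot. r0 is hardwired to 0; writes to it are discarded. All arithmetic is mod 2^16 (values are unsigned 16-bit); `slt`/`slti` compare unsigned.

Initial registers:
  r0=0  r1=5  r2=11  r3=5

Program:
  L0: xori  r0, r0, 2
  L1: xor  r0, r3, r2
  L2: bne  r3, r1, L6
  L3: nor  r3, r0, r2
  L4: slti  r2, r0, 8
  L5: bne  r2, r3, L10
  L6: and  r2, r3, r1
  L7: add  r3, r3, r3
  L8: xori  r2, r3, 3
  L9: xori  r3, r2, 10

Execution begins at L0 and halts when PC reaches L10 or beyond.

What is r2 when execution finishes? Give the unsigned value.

4

  step pc=0: xori  r0, r0, 2  regs=(0,5,11,5)
  step pc=1: xor  r0, r3, r2  regs=(0,5,11,5)
  step pc=2: bne  r3, r1, L6  cond=F  regs=(0,5,11,5)
  step pc=3: nor  r3, r0, r2  regs=(0,5,11,65524)
  step pc=4: slti  r2, r0, 8  regs=(0,5,1,65524)
  step pc=5: bne  r2, r3, L10  cond=T  regs=(0,5,1,65524)
  step pc=6: and  r2, r3, r1  regs=(0,5,4,65524)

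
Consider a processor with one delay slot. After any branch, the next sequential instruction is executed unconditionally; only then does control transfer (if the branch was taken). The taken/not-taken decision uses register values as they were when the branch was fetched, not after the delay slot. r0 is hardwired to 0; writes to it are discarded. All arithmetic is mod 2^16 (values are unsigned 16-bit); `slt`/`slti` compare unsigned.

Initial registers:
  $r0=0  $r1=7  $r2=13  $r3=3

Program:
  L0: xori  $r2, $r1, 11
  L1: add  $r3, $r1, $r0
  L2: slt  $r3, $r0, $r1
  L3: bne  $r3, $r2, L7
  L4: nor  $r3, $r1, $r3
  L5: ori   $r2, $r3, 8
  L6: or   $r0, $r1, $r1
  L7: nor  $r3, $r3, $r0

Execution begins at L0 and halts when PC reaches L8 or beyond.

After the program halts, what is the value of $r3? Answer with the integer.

PC=0  xori  $r2, $r1, 11     | $r0=0 $r1=7 $r2=12 $r3=3
PC=1  add  $r3, $r1, $r0     | $r0=0 $r1=7 $r2=12 $r3=7
PC=2  slt  $r3, $r0, $r1     | $r0=0 $r1=7 $r2=12 $r3=1
PC=3  bne  $r3, $r2, L7      | $r0=0 $r1=7 $r2=12 $r3=1  [TAKEN]
PC=4  nor  $r3, $r1, $r3     | $r0=0 $r1=7 $r2=12 $r3=65528
PC=7  nor  $r3, $r3, $r0     | $r0=0 $r1=7 $r2=12 $r3=7

7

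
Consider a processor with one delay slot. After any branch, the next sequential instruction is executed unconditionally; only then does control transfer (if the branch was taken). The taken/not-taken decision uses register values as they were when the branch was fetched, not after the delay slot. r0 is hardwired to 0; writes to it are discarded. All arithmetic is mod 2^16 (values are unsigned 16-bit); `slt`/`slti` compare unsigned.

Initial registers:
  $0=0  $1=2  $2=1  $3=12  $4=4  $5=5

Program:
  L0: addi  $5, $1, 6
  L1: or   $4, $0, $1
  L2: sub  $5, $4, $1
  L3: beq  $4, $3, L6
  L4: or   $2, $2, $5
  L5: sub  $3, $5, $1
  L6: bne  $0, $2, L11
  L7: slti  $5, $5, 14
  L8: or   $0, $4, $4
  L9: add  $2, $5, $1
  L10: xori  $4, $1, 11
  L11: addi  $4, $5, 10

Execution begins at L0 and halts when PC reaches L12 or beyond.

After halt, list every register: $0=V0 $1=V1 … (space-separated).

  step pc=0: addi  $5, $1, 6  regs=(0,2,1,12,4,8)
  step pc=1: or   $4, $0, $1  regs=(0,2,1,12,2,8)
  step pc=2: sub  $5, $4, $1  regs=(0,2,1,12,2,0)
  step pc=3: beq  $4, $3, L6  cond=F  regs=(0,2,1,12,2,0)
  step pc=4: or   $2, $2, $5  regs=(0,2,1,12,2,0)
  step pc=5: sub  $3, $5, $1  regs=(0,2,1,65534,2,0)
  step pc=6: bne  $0, $2, L11  cond=T  regs=(0,2,1,65534,2,0)
  step pc=7: slti  $5, $5, 14  regs=(0,2,1,65534,2,1)
  step pc=11: addi  $4, $5, 10  regs=(0,2,1,65534,11,1)

$0=0 $1=2 $2=1 $3=65534 $4=11 $5=1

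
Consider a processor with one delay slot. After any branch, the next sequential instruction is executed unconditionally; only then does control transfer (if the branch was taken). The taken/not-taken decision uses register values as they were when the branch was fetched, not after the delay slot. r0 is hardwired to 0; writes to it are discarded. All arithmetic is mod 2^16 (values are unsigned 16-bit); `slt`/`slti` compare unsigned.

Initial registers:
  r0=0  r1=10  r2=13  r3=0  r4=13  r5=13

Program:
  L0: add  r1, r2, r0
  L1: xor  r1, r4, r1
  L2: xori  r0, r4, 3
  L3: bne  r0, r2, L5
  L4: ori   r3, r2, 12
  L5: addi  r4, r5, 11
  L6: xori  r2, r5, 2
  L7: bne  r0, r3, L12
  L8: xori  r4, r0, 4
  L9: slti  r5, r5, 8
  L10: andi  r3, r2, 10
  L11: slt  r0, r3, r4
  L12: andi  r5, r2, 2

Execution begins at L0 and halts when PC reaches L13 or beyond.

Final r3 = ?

13

  step pc=0: add  r1, r2, r0  regs=(0,13,13,0,13,13)
  step pc=1: xor  r1, r4, r1  regs=(0,0,13,0,13,13)
  step pc=2: xori  r0, r4, 3  regs=(0,0,13,0,13,13)
  step pc=3: bne  r0, r2, L5  cond=T  regs=(0,0,13,0,13,13)
  step pc=4: ori   r3, r2, 12  regs=(0,0,13,13,13,13)
  step pc=5: addi  r4, r5, 11  regs=(0,0,13,13,24,13)
  step pc=6: xori  r2, r5, 2  regs=(0,0,15,13,24,13)
  step pc=7: bne  r0, r3, L12  cond=T  regs=(0,0,15,13,24,13)
  step pc=8: xori  r4, r0, 4  regs=(0,0,15,13,4,13)
  step pc=12: andi  r5, r2, 2  regs=(0,0,15,13,4,2)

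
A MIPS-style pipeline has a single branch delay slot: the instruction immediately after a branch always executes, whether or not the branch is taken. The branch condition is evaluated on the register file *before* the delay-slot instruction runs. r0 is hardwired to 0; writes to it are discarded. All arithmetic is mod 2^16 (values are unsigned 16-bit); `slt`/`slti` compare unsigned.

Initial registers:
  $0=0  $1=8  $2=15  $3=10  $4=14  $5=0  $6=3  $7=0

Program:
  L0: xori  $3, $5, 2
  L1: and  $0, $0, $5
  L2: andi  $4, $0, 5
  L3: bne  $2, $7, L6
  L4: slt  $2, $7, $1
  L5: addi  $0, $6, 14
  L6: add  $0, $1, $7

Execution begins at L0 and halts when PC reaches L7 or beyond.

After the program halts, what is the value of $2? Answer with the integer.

1

[0] xori  $3, $5, 2  →  {$0:0, $1:8, $2:15, $3:2, $4:14, $5:0, $6:3, $7:0}
[1] and  $0, $0, $5  →  {$0:0, $1:8, $2:15, $3:2, $4:14, $5:0, $6:3, $7:0}
[2] andi  $4, $0, 5  →  {$0:0, $1:8, $2:15, $3:2, $4:0, $5:0, $6:3, $7:0}
[3] bne  $2, $7, L6  →  {$0:0, $1:8, $2:15, $3:2, $4:0, $5:0, $6:3, $7:0}  ⟨branch taken⟩
[4] slt  $2, $7, $1  →  {$0:0, $1:8, $2:1, $3:2, $4:0, $5:0, $6:3, $7:0}
[6] add  $0, $1, $7  →  {$0:0, $1:8, $2:1, $3:2, $4:0, $5:0, $6:3, $7:0}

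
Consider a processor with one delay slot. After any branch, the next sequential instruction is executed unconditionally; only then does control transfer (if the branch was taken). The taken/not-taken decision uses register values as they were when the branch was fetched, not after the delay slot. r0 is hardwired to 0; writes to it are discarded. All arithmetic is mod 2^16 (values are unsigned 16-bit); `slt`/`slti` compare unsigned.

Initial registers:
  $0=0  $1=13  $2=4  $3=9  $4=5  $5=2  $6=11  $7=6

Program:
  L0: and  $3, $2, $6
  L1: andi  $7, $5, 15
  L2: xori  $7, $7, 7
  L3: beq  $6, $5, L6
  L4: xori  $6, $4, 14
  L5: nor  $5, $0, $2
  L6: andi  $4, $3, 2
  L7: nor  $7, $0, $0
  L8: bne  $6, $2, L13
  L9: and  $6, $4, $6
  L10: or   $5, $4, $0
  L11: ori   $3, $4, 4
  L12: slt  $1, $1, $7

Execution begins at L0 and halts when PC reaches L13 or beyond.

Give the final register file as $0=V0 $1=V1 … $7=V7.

$0=0 $1=13 $2=4 $3=0 $4=0 $5=65531 $6=0 $7=65535

PC=0  and  $3, $2, $6        | $0=0 $1=13 $2=4 $3=0 $4=5 $5=2 $6=11 $7=6
PC=1  andi  $7, $5, 15       | $0=0 $1=13 $2=4 $3=0 $4=5 $5=2 $6=11 $7=2
PC=2  xori  $7, $7, 7        | $0=0 $1=13 $2=4 $3=0 $4=5 $5=2 $6=11 $7=5
PC=3  beq  $6, $5, L6        | $0=0 $1=13 $2=4 $3=0 $4=5 $5=2 $6=11 $7=5  [not taken]
PC=4  xori  $6, $4, 14       | $0=0 $1=13 $2=4 $3=0 $4=5 $5=2 $6=11 $7=5
PC=5  nor  $5, $0, $2        | $0=0 $1=13 $2=4 $3=0 $4=5 $5=65531 $6=11 $7=5
PC=6  andi  $4, $3, 2        | $0=0 $1=13 $2=4 $3=0 $4=0 $5=65531 $6=11 $7=5
PC=7  nor  $7, $0, $0        | $0=0 $1=13 $2=4 $3=0 $4=0 $5=65531 $6=11 $7=65535
PC=8  bne  $6, $2, L13       | $0=0 $1=13 $2=4 $3=0 $4=0 $5=65531 $6=11 $7=65535  [TAKEN]
PC=9  and  $6, $4, $6        | $0=0 $1=13 $2=4 $3=0 $4=0 $5=65531 $6=0 $7=65535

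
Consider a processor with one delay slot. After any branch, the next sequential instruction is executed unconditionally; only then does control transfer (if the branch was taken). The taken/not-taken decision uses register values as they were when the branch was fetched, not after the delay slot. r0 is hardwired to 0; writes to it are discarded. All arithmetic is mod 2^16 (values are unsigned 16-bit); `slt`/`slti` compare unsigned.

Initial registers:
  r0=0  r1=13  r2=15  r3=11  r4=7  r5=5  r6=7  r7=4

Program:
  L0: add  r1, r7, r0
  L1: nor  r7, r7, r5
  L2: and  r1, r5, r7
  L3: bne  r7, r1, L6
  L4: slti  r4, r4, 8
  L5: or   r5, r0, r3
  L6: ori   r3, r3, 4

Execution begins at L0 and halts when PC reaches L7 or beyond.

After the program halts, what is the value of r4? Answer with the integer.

1

#0 add  r1, r7, r0 ; 0/4/15/11/7/5/7/4
#1 nor  r7, r7, r5 ; 0/4/15/11/7/5/7/65530
#2 and  r1, r5, r7 ; 0/0/15/11/7/5/7/65530
#3 bne  r7, r1, L6 ; 0/0/15/11/7/5/7/65530 ; →target
#4 slti  r4, r4, 8 ; 0/0/15/11/1/5/7/65530
#6 ori   r3, r3, 4 ; 0/0/15/15/1/5/7/65530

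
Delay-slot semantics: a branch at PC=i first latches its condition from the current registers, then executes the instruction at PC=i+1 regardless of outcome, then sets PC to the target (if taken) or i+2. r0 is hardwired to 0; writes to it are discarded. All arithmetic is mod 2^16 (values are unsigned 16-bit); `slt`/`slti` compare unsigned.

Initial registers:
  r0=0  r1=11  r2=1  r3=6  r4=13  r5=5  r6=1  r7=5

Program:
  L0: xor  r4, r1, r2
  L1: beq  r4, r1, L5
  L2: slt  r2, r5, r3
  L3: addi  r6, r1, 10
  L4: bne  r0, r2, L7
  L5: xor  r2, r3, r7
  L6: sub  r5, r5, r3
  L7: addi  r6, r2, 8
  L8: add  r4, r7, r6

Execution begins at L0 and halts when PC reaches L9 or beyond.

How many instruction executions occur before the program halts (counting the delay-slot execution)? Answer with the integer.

8

  step pc=0: xor  r4, r1, r2  regs=(0,11,1,6,10,5,1,5)
  step pc=1: beq  r4, r1, L5  cond=F  regs=(0,11,1,6,10,5,1,5)
  step pc=2: slt  r2, r5, r3  regs=(0,11,1,6,10,5,1,5)
  step pc=3: addi  r6, r1, 10  regs=(0,11,1,6,10,5,21,5)
  step pc=4: bne  r0, r2, L7  cond=T  regs=(0,11,1,6,10,5,21,5)
  step pc=5: xor  r2, r3, r7  regs=(0,11,3,6,10,5,21,5)
  step pc=7: addi  r6, r2, 8  regs=(0,11,3,6,10,5,11,5)
  step pc=8: add  r4, r7, r6  regs=(0,11,3,6,16,5,11,5)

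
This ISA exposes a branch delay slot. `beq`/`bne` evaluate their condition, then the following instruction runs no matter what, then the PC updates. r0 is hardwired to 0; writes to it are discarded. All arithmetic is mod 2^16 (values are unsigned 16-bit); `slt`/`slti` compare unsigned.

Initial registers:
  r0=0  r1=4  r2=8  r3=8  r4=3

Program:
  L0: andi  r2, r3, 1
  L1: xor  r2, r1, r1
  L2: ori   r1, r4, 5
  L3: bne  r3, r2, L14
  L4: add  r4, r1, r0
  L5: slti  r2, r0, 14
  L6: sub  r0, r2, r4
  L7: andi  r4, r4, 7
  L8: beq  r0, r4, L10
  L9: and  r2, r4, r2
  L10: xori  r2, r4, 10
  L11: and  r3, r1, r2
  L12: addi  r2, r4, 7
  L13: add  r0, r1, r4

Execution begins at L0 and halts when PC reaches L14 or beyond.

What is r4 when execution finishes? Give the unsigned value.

PC=0  andi  r2, r3, 1        | r0=0 r1=4 r2=0 r3=8 r4=3
PC=1  xor  r2, r1, r1        | r0=0 r1=4 r2=0 r3=8 r4=3
PC=2  ori   r1, r4, 5        | r0=0 r1=7 r2=0 r3=8 r4=3
PC=3  bne  r3, r2, L14       | r0=0 r1=7 r2=0 r3=8 r4=3  [TAKEN]
PC=4  add  r4, r1, r0        | r0=0 r1=7 r2=0 r3=8 r4=7

7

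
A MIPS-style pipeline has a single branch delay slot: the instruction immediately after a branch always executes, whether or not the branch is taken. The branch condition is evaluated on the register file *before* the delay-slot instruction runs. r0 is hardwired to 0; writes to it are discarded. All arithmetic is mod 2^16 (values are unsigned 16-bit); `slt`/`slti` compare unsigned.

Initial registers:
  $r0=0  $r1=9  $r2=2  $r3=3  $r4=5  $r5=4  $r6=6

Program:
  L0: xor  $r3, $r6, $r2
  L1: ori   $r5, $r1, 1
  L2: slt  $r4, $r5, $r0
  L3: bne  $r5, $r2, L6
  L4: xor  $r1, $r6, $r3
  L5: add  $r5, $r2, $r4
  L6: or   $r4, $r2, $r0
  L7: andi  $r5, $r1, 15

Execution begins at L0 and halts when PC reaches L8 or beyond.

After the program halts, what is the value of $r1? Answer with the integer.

[0] xor  $r3, $r6, $r2  →  {$r0:0, $r1:9, $r2:2, $r3:4, $r4:5, $r5:4, $r6:6}
[1] ori   $r5, $r1, 1  →  {$r0:0, $r1:9, $r2:2, $r3:4, $r4:5, $r5:9, $r6:6}
[2] slt  $r4, $r5, $r0  →  {$r0:0, $r1:9, $r2:2, $r3:4, $r4:0, $r5:9, $r6:6}
[3] bne  $r5, $r2, L6  →  {$r0:0, $r1:9, $r2:2, $r3:4, $r4:0, $r5:9, $r6:6}  ⟨branch taken⟩
[4] xor  $r1, $r6, $r3  →  {$r0:0, $r1:2, $r2:2, $r3:4, $r4:0, $r5:9, $r6:6}
[6] or   $r4, $r2, $r0  →  {$r0:0, $r1:2, $r2:2, $r3:4, $r4:2, $r5:9, $r6:6}
[7] andi  $r5, $r1, 15  →  {$r0:0, $r1:2, $r2:2, $r3:4, $r4:2, $r5:2, $r6:6}

2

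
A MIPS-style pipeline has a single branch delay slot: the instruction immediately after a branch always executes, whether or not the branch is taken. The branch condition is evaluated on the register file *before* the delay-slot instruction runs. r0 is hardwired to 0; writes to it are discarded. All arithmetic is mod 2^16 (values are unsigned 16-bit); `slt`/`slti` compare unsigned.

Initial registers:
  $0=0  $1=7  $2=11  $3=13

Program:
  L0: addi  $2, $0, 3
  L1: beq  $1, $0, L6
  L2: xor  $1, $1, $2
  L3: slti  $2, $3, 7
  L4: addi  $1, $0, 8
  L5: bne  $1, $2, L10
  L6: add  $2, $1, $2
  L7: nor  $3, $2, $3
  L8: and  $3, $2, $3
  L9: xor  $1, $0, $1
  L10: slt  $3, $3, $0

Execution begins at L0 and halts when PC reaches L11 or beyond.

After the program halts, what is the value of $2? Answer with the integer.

[0] addi  $2, $0, 3  →  {$0:0, $1:7, $2:3, $3:13}
[1] beq  $1, $0, L6  →  {$0:0, $1:7, $2:3, $3:13}  ⟨branch fallthrough⟩
[2] xor  $1, $1, $2  →  {$0:0, $1:4, $2:3, $3:13}
[3] slti  $2, $3, 7  →  {$0:0, $1:4, $2:0, $3:13}
[4] addi  $1, $0, 8  →  {$0:0, $1:8, $2:0, $3:13}
[5] bne  $1, $2, L10  →  {$0:0, $1:8, $2:0, $3:13}  ⟨branch taken⟩
[6] add  $2, $1, $2  →  {$0:0, $1:8, $2:8, $3:13}
[10] slt  $3, $3, $0  →  {$0:0, $1:8, $2:8, $3:0}

8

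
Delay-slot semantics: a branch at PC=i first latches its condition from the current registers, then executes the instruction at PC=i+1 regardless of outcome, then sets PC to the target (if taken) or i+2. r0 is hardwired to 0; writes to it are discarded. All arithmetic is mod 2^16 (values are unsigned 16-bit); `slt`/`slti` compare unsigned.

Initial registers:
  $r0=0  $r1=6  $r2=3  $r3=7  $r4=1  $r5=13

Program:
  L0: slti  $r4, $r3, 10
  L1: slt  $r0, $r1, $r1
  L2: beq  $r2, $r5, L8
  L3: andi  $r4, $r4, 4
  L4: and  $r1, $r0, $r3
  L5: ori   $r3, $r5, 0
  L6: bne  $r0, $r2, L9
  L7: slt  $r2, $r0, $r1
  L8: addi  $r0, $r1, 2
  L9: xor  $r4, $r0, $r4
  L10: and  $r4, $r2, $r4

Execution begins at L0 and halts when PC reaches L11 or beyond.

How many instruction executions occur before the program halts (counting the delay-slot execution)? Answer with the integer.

PC=0  slti  $r4, $r3, 10     | $r0=0 $r1=6 $r2=3 $r3=7 $r4=1 $r5=13
PC=1  slt  $r0, $r1, $r1     | $r0=0 $r1=6 $r2=3 $r3=7 $r4=1 $r5=13
PC=2  beq  $r2, $r5, L8      | $r0=0 $r1=6 $r2=3 $r3=7 $r4=1 $r5=13  [not taken]
PC=3  andi  $r4, $r4, 4      | $r0=0 $r1=6 $r2=3 $r3=7 $r4=0 $r5=13
PC=4  and  $r1, $r0, $r3     | $r0=0 $r1=0 $r2=3 $r3=7 $r4=0 $r5=13
PC=5  ori   $r3, $r5, 0      | $r0=0 $r1=0 $r2=3 $r3=13 $r4=0 $r5=13
PC=6  bne  $r0, $r2, L9      | $r0=0 $r1=0 $r2=3 $r3=13 $r4=0 $r5=13  [TAKEN]
PC=7  slt  $r2, $r0, $r1     | $r0=0 $r1=0 $r2=0 $r3=13 $r4=0 $r5=13
PC=9  xor  $r4, $r0, $r4     | $r0=0 $r1=0 $r2=0 $r3=13 $r4=0 $r5=13
PC=10 and  $r4, $r2, $r4     | $r0=0 $r1=0 $r2=0 $r3=13 $r4=0 $r5=13

10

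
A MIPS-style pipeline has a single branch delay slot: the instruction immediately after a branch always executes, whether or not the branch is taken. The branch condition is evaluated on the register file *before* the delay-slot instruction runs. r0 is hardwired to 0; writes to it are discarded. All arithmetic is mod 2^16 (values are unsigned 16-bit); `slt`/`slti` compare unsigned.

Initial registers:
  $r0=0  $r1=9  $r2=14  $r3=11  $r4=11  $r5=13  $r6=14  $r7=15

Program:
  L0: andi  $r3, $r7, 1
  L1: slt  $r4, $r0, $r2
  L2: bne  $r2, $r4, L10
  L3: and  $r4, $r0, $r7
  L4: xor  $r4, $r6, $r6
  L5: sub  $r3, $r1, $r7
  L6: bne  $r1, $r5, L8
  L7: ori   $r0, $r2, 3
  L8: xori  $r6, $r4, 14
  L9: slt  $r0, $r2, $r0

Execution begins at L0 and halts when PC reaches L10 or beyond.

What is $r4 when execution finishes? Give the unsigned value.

PC=0  andi  $r3, $r7, 1      | $r0=0 $r1=9 $r2=14 $r3=1 $r4=11 $r5=13 $r6=14 $r7=15
PC=1  slt  $r4, $r0, $r2     | $r0=0 $r1=9 $r2=14 $r3=1 $r4=1 $r5=13 $r6=14 $r7=15
PC=2  bne  $r2, $r4, L10     | $r0=0 $r1=9 $r2=14 $r3=1 $r4=1 $r5=13 $r6=14 $r7=15  [TAKEN]
PC=3  and  $r4, $r0, $r7     | $r0=0 $r1=9 $r2=14 $r3=1 $r4=0 $r5=13 $r6=14 $r7=15

0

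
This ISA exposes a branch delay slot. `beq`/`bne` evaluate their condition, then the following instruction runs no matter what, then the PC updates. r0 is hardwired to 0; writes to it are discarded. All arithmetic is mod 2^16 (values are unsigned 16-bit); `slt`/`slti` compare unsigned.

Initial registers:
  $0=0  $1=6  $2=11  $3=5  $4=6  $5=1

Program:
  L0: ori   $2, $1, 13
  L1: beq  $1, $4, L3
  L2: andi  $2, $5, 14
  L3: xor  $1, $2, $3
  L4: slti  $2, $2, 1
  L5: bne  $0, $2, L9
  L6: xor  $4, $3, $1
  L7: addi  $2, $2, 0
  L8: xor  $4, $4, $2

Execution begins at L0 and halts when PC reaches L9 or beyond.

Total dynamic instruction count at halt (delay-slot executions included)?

  step pc=0: ori   $2, $1, 13  regs=(0,6,15,5,6,1)
  step pc=1: beq  $1, $4, L3  cond=T  regs=(0,6,15,5,6,1)
  step pc=2: andi  $2, $5, 14  regs=(0,6,0,5,6,1)
  step pc=3: xor  $1, $2, $3  regs=(0,5,0,5,6,1)
  step pc=4: slti  $2, $2, 1  regs=(0,5,1,5,6,1)
  step pc=5: bne  $0, $2, L9  cond=T  regs=(0,5,1,5,6,1)
  step pc=6: xor  $4, $3, $1  regs=(0,5,1,5,0,1)

7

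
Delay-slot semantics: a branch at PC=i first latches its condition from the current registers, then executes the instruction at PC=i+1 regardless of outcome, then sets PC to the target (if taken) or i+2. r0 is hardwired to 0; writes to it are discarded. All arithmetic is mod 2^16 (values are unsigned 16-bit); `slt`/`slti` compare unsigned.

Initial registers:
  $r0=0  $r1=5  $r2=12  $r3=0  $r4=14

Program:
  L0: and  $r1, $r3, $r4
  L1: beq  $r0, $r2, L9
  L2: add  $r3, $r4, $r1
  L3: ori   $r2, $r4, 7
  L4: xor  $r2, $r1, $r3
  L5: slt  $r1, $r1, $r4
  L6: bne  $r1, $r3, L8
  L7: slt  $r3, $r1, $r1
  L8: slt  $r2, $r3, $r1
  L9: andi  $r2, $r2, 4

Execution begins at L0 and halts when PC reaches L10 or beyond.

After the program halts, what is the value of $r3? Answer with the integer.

0

  step pc=0: and  $r1, $r3, $r4  regs=(0,0,12,0,14)
  step pc=1: beq  $r0, $r2, L9  cond=F  regs=(0,0,12,0,14)
  step pc=2: add  $r3, $r4, $r1  regs=(0,0,12,14,14)
  step pc=3: ori   $r2, $r4, 7  regs=(0,0,15,14,14)
  step pc=4: xor  $r2, $r1, $r3  regs=(0,0,14,14,14)
  step pc=5: slt  $r1, $r1, $r4  regs=(0,1,14,14,14)
  step pc=6: bne  $r1, $r3, L8  cond=T  regs=(0,1,14,14,14)
  step pc=7: slt  $r3, $r1, $r1  regs=(0,1,14,0,14)
  step pc=8: slt  $r2, $r3, $r1  regs=(0,1,1,0,14)
  step pc=9: andi  $r2, $r2, 4  regs=(0,1,0,0,14)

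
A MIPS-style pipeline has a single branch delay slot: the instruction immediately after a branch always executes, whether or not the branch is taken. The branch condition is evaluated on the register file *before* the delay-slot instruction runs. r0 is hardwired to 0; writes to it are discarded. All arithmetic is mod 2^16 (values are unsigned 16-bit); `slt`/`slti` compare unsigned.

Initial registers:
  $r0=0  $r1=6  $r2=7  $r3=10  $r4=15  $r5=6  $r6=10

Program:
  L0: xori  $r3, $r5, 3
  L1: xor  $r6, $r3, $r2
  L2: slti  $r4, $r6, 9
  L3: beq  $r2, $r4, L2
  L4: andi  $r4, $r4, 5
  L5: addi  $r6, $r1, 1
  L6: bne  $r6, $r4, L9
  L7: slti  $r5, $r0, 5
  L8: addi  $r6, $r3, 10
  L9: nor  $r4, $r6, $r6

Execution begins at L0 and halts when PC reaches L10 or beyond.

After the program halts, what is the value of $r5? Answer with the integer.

  step pc=0: xori  $r3, $r5, 3  regs=(0,6,7,5,15,6,10)
  step pc=1: xor  $r6, $r3, $r2  regs=(0,6,7,5,15,6,2)
  step pc=2: slti  $r4, $r6, 9  regs=(0,6,7,5,1,6,2)
  step pc=3: beq  $r2, $r4, L2  cond=F  regs=(0,6,7,5,1,6,2)
  step pc=4: andi  $r4, $r4, 5  regs=(0,6,7,5,1,6,2)
  step pc=5: addi  $r6, $r1, 1  regs=(0,6,7,5,1,6,7)
  step pc=6: bne  $r6, $r4, L9  cond=T  regs=(0,6,7,5,1,6,7)
  step pc=7: slti  $r5, $r0, 5  regs=(0,6,7,5,1,1,7)
  step pc=9: nor  $r4, $r6, $r6  regs=(0,6,7,5,65528,1,7)

1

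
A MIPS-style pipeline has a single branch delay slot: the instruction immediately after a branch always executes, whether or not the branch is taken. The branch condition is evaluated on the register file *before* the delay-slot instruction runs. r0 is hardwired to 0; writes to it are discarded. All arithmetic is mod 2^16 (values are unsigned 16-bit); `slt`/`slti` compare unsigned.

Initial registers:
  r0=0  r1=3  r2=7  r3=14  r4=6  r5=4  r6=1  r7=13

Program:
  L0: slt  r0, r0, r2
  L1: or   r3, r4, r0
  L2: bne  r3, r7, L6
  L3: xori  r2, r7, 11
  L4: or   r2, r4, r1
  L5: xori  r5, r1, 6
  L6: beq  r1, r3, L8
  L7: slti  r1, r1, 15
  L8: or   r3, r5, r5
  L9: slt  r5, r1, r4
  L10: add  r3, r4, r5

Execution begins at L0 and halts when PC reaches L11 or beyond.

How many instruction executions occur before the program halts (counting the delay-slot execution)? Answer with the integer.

[0] slt  r0, r0, r2  →  {r0:0, r1:3, r2:7, r3:14, r4:6, r5:4, r6:1, r7:13}
[1] or   r3, r4, r0  →  {r0:0, r1:3, r2:7, r3:6, r4:6, r5:4, r6:1, r7:13}
[2] bne  r3, r7, L6  →  {r0:0, r1:3, r2:7, r3:6, r4:6, r5:4, r6:1, r7:13}  ⟨branch taken⟩
[3] xori  r2, r7, 11  →  {r0:0, r1:3, r2:6, r3:6, r4:6, r5:4, r6:1, r7:13}
[6] beq  r1, r3, L8  →  {r0:0, r1:3, r2:6, r3:6, r4:6, r5:4, r6:1, r7:13}  ⟨branch fallthrough⟩
[7] slti  r1, r1, 15  →  {r0:0, r1:1, r2:6, r3:6, r4:6, r5:4, r6:1, r7:13}
[8] or   r3, r5, r5  →  {r0:0, r1:1, r2:6, r3:4, r4:6, r5:4, r6:1, r7:13}
[9] slt  r5, r1, r4  →  {r0:0, r1:1, r2:6, r3:4, r4:6, r5:1, r6:1, r7:13}
[10] add  r3, r4, r5  →  {r0:0, r1:1, r2:6, r3:7, r4:6, r5:1, r6:1, r7:13}

9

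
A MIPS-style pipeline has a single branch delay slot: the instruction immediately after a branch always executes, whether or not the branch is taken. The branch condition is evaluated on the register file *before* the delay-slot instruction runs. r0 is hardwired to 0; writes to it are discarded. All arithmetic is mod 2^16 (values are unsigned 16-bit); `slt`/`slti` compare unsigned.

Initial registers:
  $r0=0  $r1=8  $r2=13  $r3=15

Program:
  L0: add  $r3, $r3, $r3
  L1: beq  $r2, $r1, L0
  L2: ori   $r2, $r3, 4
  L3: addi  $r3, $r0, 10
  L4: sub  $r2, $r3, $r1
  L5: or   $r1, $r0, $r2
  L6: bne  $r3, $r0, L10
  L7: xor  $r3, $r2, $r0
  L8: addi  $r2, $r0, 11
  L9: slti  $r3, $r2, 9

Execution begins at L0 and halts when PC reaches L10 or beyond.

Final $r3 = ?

2

  step pc=0: add  $r3, $r3, $r3  regs=(0,8,13,30)
  step pc=1: beq  $r2, $r1, L0  cond=F  regs=(0,8,13,30)
  step pc=2: ori   $r2, $r3, 4  regs=(0,8,30,30)
  step pc=3: addi  $r3, $r0, 10  regs=(0,8,30,10)
  step pc=4: sub  $r2, $r3, $r1  regs=(0,8,2,10)
  step pc=5: or   $r1, $r0, $r2  regs=(0,2,2,10)
  step pc=6: bne  $r3, $r0, L10  cond=T  regs=(0,2,2,10)
  step pc=7: xor  $r3, $r2, $r0  regs=(0,2,2,2)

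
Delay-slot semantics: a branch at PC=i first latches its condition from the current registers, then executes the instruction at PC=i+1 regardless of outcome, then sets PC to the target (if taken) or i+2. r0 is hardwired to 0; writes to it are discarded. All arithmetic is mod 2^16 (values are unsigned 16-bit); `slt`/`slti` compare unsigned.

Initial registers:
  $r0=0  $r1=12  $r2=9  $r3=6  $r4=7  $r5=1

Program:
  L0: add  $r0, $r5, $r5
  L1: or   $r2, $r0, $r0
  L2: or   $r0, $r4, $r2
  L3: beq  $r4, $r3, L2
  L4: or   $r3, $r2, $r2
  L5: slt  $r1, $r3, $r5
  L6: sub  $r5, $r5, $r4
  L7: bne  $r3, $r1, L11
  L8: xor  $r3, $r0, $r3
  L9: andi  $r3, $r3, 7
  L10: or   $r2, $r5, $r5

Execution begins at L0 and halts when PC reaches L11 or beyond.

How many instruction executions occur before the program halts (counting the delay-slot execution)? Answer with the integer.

9

  step pc=0: add  $r0, $r5, $r5  regs=(0,12,9,6,7,1)
  step pc=1: or   $r2, $r0, $r0  regs=(0,12,0,6,7,1)
  step pc=2: or   $r0, $r4, $r2  regs=(0,12,0,6,7,1)
  step pc=3: beq  $r4, $r3, L2  cond=F  regs=(0,12,0,6,7,1)
  step pc=4: or   $r3, $r2, $r2  regs=(0,12,0,0,7,1)
  step pc=5: slt  $r1, $r3, $r5  regs=(0,1,0,0,7,1)
  step pc=6: sub  $r5, $r5, $r4  regs=(0,1,0,0,7,65530)
  step pc=7: bne  $r3, $r1, L11  cond=T  regs=(0,1,0,0,7,65530)
  step pc=8: xor  $r3, $r0, $r3  regs=(0,1,0,0,7,65530)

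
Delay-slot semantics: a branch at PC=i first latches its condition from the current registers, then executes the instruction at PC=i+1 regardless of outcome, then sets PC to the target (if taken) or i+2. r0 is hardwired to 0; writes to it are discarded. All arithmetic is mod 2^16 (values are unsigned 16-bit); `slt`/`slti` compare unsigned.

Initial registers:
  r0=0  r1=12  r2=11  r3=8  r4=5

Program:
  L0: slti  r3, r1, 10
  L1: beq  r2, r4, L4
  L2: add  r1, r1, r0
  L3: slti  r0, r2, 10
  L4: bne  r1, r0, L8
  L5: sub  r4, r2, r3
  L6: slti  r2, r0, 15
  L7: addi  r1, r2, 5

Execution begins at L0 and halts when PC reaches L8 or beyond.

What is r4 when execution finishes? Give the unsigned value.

11

[0] slti  r3, r1, 10  →  {r0:0, r1:12, r2:11, r3:0, r4:5}
[1] beq  r2, r4, L4  →  {r0:0, r1:12, r2:11, r3:0, r4:5}  ⟨branch fallthrough⟩
[2] add  r1, r1, r0  →  {r0:0, r1:12, r2:11, r3:0, r4:5}
[3] slti  r0, r2, 10  →  {r0:0, r1:12, r2:11, r3:0, r4:5}
[4] bne  r1, r0, L8  →  {r0:0, r1:12, r2:11, r3:0, r4:5}  ⟨branch taken⟩
[5] sub  r4, r2, r3  →  {r0:0, r1:12, r2:11, r3:0, r4:11}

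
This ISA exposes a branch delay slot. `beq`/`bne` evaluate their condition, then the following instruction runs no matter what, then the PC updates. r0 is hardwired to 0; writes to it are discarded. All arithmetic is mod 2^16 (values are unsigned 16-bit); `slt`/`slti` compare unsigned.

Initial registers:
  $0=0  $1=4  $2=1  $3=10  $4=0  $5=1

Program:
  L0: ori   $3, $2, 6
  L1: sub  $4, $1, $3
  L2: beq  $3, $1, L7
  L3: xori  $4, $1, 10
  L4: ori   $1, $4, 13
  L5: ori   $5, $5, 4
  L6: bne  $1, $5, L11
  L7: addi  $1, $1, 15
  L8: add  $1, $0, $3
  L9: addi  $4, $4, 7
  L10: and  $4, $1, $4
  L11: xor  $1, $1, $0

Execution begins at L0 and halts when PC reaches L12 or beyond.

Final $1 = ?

30

PC=0  ori   $3, $2, 6        | $0=0 $1=4 $2=1 $3=7 $4=0 $5=1
PC=1  sub  $4, $1, $3        | $0=0 $1=4 $2=1 $3=7 $4=65533 $5=1
PC=2  beq  $3, $1, L7        | $0=0 $1=4 $2=1 $3=7 $4=65533 $5=1  [not taken]
PC=3  xori  $4, $1, 10       | $0=0 $1=4 $2=1 $3=7 $4=14 $5=1
PC=4  ori   $1, $4, 13       | $0=0 $1=15 $2=1 $3=7 $4=14 $5=1
PC=5  ori   $5, $5, 4        | $0=0 $1=15 $2=1 $3=7 $4=14 $5=5
PC=6  bne  $1, $5, L11       | $0=0 $1=15 $2=1 $3=7 $4=14 $5=5  [TAKEN]
PC=7  addi  $1, $1, 15       | $0=0 $1=30 $2=1 $3=7 $4=14 $5=5
PC=11 xor  $1, $1, $0        | $0=0 $1=30 $2=1 $3=7 $4=14 $5=5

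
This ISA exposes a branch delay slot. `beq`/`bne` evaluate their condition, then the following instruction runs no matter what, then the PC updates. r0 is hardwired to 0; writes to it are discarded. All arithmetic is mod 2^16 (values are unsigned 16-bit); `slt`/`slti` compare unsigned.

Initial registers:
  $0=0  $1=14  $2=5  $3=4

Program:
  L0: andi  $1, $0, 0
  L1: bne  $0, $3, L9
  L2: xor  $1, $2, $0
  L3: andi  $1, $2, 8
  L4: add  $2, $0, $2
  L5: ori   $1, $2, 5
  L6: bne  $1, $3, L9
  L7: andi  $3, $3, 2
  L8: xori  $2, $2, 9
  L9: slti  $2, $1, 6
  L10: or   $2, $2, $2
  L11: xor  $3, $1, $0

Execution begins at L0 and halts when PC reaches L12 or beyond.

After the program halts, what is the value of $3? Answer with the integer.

PC=0  andi  $1, $0, 0        | $0=0 $1=0 $2=5 $3=4
PC=1  bne  $0, $3, L9        | $0=0 $1=0 $2=5 $3=4  [TAKEN]
PC=2  xor  $1, $2, $0        | $0=0 $1=5 $2=5 $3=4
PC=9  slti  $2, $1, 6        | $0=0 $1=5 $2=1 $3=4
PC=10 or   $2, $2, $2        | $0=0 $1=5 $2=1 $3=4
PC=11 xor  $3, $1, $0        | $0=0 $1=5 $2=1 $3=5

5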